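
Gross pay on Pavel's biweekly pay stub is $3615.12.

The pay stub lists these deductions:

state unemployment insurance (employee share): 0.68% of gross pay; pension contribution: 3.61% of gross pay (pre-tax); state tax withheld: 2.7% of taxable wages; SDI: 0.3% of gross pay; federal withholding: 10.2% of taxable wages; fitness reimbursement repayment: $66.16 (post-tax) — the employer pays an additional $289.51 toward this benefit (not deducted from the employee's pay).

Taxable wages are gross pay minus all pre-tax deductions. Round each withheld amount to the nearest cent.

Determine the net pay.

Pension contribution: $3615.12 × 0.0361 = $130.51
Taxable wages = $3615.12 − $130.51 = $3484.61
State tax withheld: $3484.61 × 0.027 = $94.08
Federal withholding: $3484.61 × 0.102 = $355.43
State unemployment insurance (employee share): $3615.12 × 0.0068 = $24.58
SDI: $3615.12 × 0.003 = $10.85
Fitness reimbursement repayment: $66.16
(Employer's $289.51 toward fitness reimbursement repayment is not withheld from the employee.)
Total deductions = $130.51 + $94.08 + $355.43 + $24.58 + $10.85 + $66.16 = $681.61
Net pay = $3615.12 − $681.61 = $2933.51

$2933.51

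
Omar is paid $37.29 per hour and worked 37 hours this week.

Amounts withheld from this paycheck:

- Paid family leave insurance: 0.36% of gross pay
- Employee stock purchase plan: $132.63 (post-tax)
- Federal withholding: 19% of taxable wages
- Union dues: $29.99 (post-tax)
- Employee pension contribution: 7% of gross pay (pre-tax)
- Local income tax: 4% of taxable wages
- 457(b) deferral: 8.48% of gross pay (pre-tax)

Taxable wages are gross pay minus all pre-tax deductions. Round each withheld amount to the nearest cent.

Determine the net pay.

Gross pay: 37 × $37.29 = $1379.73
457(b) deferral: $1379.73 × 0.0848 = $117.00
Employee pension contribution: $1379.73 × 0.07 = $96.58
Pre-tax total = $117.00 + $96.58 = $213.58
Taxable wages = $1379.73 − $213.58 = $1166.15
Local income tax: $1166.15 × 0.04 = $46.65
Federal withholding: $1166.15 × 0.19 = $221.57
Paid family leave insurance: $1379.73 × 0.0036 = $4.97
Employee stock purchase plan: $132.63
Union dues: $29.99
Total deductions = $117.00 + $96.58 + $46.65 + $221.57 + $4.97 + $132.63 + $29.99 = $649.39
Net pay = $1379.73 − $649.39 = $730.34

$730.34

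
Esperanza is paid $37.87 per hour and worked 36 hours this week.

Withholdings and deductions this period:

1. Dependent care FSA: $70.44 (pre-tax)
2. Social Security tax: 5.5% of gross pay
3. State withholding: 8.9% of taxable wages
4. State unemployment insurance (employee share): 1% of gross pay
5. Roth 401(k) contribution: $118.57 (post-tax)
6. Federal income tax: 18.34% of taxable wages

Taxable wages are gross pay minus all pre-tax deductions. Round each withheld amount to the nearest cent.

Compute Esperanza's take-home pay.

$733.52

Gross pay: 36 × $37.87 = $1,363.32
Dependent care FSA: $70.44
Taxable wages = $1,363.32 − $70.44 = $1,292.88
State withholding: $1,292.88 × 0.089 = $115.07
Federal income tax: $1,292.88 × 0.1834 = $237.11
Social Security tax: $1,363.32 × 0.055 = $74.98
State unemployment insurance (employee share): $1,363.32 × 0.01 = $13.63
Roth 401(k) contribution: $118.57
Total deductions = $70.44 + $115.07 + $237.11 + $74.98 + $13.63 + $118.57 = $629.80
Net pay = $1,363.32 − $629.80 = $733.52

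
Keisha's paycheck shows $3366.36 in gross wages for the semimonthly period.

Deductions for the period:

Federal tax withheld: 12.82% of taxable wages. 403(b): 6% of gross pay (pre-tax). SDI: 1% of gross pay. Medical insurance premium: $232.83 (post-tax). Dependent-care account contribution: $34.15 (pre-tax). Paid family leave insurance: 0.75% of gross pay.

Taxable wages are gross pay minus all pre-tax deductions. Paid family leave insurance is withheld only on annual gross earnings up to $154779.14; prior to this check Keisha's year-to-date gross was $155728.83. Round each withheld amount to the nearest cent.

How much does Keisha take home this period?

$2462.44

Dependent-care account contribution: $34.15
403(b): $3366.36 × 0.06 = $201.98
Pre-tax total = $34.15 + $201.98 = $236.13
Taxable wages = $3366.36 − $236.13 = $3130.23
Federal tax withheld: $3130.23 × 0.1282 = $401.30
SDI: $3366.36 × 0.01 = $33.66
Paid family leave insurance: annual cap $154779.14 already reached (YTD $155728.83), so $0.00
Medical insurance premium: $232.83
Total deductions = $34.15 + $201.98 + $401.30 + $33.66 + $0.00 + $232.83 = $903.92
Net pay = $3366.36 − $903.92 = $2462.44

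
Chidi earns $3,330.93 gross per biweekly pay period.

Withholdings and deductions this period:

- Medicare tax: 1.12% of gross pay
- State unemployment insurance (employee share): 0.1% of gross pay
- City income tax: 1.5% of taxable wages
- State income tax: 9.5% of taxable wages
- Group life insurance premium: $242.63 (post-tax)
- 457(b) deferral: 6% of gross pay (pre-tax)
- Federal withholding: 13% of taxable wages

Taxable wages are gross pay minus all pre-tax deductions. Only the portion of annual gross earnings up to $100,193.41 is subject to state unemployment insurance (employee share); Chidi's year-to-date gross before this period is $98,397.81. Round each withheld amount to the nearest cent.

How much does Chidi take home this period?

$2,097.87

457(b) deferral: $3,330.93 × 0.06 = $199.86
Taxable wages = $3,330.93 − $199.86 = $3,131.07
Federal withholding: $3,131.07 × 0.13 = $407.04
City income tax: $3,131.07 × 0.015 = $46.97
State income tax: $3,131.07 × 0.095 = $297.45
Medicare tax: $3,330.93 × 0.0112 = $37.31
State unemployment insurance (employee share): only $100,193.41 − $98,397.81 = $1,795.60 of this check is subject → $1,795.60 × 0.001 = $1.80
Group life insurance premium: $242.63
Total deductions = $199.86 + $407.04 + $46.97 + $297.45 + $37.31 + $1.80 + $242.63 = $1,233.06
Net pay = $3,330.93 − $1,233.06 = $2,097.87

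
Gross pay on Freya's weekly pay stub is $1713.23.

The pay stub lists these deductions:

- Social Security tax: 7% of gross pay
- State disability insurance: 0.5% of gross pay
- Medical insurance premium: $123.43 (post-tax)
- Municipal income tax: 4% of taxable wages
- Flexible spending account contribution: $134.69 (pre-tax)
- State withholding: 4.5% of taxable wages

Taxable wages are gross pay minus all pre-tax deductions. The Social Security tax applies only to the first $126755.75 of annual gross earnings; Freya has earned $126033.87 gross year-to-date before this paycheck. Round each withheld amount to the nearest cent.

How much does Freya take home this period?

$1261.84

Flexible spending account contribution: $134.69
Taxable wages = $1713.23 − $134.69 = $1578.54
Municipal income tax: $1578.54 × 0.04 = $63.14
State withholding: $1578.54 × 0.045 = $71.03
State disability insurance: $1713.23 × 0.005 = $8.57
Social Security tax: only $126755.75 − $126033.87 = $721.88 of this check is subject → $721.88 × 0.07 = $50.53
Medical insurance premium: $123.43
Total deductions = $134.69 + $63.14 + $71.03 + $8.57 + $50.53 + $123.43 = $451.39
Net pay = $1713.23 − $451.39 = $1261.84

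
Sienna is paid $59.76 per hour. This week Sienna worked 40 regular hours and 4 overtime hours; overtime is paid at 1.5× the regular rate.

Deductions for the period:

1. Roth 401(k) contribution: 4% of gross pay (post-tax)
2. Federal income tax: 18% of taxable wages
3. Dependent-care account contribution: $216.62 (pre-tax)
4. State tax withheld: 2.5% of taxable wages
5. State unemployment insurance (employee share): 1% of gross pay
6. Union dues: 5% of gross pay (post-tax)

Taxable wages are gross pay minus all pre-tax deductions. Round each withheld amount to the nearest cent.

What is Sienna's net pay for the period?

Regular pay: 40 × $59.76 = $2390.40
Overtime pay: 4 × $59.76 × 1.5 = $358.56
Gross pay = $2390.40 + $358.56 = $2748.96
Dependent-care account contribution: $216.62
Taxable wages = $2748.96 − $216.62 = $2532.34
State tax withheld: $2532.34 × 0.025 = $63.31
Federal income tax: $2532.34 × 0.18 = $455.82
State unemployment insurance (employee share): $2748.96 × 0.01 = $27.49
Roth 401(k) contribution: $2748.96 × 0.04 = $109.96
Union dues: $2748.96 × 0.05 = $137.45
Total deductions = $216.62 + $63.31 + $455.82 + $27.49 + $109.96 + $137.45 = $1010.65
Net pay = $2748.96 − $1010.65 = $1738.31

$1738.31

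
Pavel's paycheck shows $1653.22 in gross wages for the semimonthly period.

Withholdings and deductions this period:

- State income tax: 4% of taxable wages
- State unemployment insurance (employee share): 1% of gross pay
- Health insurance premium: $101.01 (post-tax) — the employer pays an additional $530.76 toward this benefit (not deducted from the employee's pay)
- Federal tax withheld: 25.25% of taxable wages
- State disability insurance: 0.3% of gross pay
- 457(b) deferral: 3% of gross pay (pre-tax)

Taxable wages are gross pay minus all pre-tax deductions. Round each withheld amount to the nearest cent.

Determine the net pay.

$1012.07

457(b) deferral: $1653.22 × 0.03 = $49.60
Taxable wages = $1653.22 − $49.60 = $1603.62
Federal tax withheld: $1603.62 × 0.2525 = $404.91
State income tax: $1603.62 × 0.04 = $64.14
State disability insurance: $1653.22 × 0.003 = $4.96
State unemployment insurance (employee share): $1653.22 × 0.01 = $16.53
Health insurance premium: $101.01
(Employer's $530.76 toward health insurance premium is not withheld from the employee.)
Total deductions = $49.60 + $404.91 + $64.14 + $4.96 + $16.53 + $101.01 = $641.15
Net pay = $1653.22 − $641.15 = $1012.07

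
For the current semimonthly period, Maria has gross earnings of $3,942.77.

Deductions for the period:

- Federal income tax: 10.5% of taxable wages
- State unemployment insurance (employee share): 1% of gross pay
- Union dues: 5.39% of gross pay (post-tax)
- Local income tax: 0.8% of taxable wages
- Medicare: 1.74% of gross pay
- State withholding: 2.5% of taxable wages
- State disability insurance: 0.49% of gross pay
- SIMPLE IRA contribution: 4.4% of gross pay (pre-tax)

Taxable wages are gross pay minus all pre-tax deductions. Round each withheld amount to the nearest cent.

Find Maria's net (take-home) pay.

$2,909.26

SIMPLE IRA contribution: $3,942.77 × 0.044 = $173.48
Taxable wages = $3,942.77 − $173.48 = $3,769.29
State withholding: $3,769.29 × 0.025 = $94.23
Federal income tax: $3,769.29 × 0.105 = $395.78
Local income tax: $3,769.29 × 0.008 = $30.15
State unemployment insurance (employee share): $3,942.77 × 0.01 = $39.43
State disability insurance: $3,942.77 × 0.0049 = $19.32
Medicare: $3,942.77 × 0.0174 = $68.60
Union dues: $3,942.77 × 0.0539 = $212.52
Total deductions = $173.48 + $94.23 + $395.78 + $30.15 + $39.43 + $19.32 + $68.60 + $212.52 = $1,033.51
Net pay = $3,942.77 − $1,033.51 = $2,909.26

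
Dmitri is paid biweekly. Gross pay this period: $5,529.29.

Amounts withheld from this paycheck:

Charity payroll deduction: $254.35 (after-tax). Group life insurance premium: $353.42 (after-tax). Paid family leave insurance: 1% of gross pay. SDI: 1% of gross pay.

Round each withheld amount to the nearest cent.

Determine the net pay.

$4,810.94

SDI: $5,529.29 × 0.01 = $55.29
Paid family leave insurance: $5,529.29 × 0.01 = $55.29
Charity payroll deduction: $254.35
Group life insurance premium: $353.42
Total deductions = $55.29 + $55.29 + $254.35 + $353.42 = $718.35
Net pay = $5,529.29 − $718.35 = $4,810.94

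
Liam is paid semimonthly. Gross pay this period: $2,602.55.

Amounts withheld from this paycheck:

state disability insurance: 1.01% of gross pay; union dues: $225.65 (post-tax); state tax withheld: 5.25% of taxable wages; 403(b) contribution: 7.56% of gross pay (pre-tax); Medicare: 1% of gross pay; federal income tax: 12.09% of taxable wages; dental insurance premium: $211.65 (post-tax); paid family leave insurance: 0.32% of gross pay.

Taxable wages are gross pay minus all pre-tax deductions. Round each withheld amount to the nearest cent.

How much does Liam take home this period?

403(b) contribution: $2,602.55 × 0.0756 = $196.75
Taxable wages = $2,602.55 − $196.75 = $2,405.80
Federal income tax: $2,405.80 × 0.1209 = $290.86
State tax withheld: $2,405.80 × 0.0525 = $126.30
Medicare: $2,602.55 × 0.01 = $26.03
State disability insurance: $2,602.55 × 0.0101 = $26.29
Paid family leave insurance: $2,602.55 × 0.0032 = $8.33
Union dues: $225.65
Dental insurance premium: $211.65
Total deductions = $196.75 + $290.86 + $126.30 + $26.03 + $26.29 + $8.33 + $225.65 + $211.65 = $1,111.86
Net pay = $2,602.55 − $1,111.86 = $1,490.69

$1,490.69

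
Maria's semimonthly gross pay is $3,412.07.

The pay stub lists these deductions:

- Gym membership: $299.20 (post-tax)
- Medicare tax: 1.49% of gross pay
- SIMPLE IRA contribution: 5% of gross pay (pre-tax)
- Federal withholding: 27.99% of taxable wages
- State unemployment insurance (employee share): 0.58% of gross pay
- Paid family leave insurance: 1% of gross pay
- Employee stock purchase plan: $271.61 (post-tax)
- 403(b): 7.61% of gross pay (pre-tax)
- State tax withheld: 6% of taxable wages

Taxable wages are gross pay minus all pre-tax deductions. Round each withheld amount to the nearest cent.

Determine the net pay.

403(b): $3,412.07 × 0.0761 = $259.66
SIMPLE IRA contribution: $3,412.07 × 0.05 = $170.60
Pre-tax total = $259.66 + $170.60 = $430.26
Taxable wages = $3,412.07 − $430.26 = $2,981.81
Federal withholding: $2,981.81 × 0.2799 = $834.61
State tax withheld: $2,981.81 × 0.06 = $178.91
State unemployment insurance (employee share): $3,412.07 × 0.0058 = $19.79
Paid family leave insurance: $3,412.07 × 0.01 = $34.12
Medicare tax: $3,412.07 × 0.0149 = $50.84
Gym membership: $299.20
Employee stock purchase plan: $271.61
Total deductions = $259.66 + $170.60 + $834.61 + $178.91 + $19.79 + $34.12 + $50.84 + $299.20 + $271.61 = $2,119.34
Net pay = $3,412.07 − $2,119.34 = $1,292.73

$1,292.73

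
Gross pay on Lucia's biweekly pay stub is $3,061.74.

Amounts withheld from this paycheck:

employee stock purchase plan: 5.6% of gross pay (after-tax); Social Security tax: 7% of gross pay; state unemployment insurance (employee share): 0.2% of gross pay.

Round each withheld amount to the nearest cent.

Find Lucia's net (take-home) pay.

$2,669.84

Social Security tax: $3,061.74 × 0.07 = $214.32
State unemployment insurance (employee share): $3,061.74 × 0.002 = $6.12
Employee stock purchase plan: $3,061.74 × 0.056 = $171.46
Total deductions = $214.32 + $6.12 + $171.46 = $391.90
Net pay = $3,061.74 − $391.90 = $2,669.84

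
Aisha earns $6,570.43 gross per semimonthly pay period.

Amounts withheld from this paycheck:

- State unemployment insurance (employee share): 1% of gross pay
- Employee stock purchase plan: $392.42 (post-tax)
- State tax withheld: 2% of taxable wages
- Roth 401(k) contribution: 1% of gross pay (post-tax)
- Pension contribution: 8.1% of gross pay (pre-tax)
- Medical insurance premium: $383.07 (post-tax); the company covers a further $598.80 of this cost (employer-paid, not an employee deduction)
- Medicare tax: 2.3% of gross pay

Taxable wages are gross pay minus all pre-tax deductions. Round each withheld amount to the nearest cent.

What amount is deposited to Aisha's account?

Pension contribution: $6,570.43 × 0.081 = $532.20
Taxable wages = $6,570.43 − $532.20 = $6,038.23
State tax withheld: $6,038.23 × 0.02 = $120.76
Medicare tax: $6,570.43 × 0.023 = $151.12
State unemployment insurance (employee share): $6,570.43 × 0.01 = $65.70
Employee stock purchase plan: $392.42
Medical insurance premium: $383.07
Roth 401(k) contribution: $6,570.43 × 0.01 = $65.70
(Employer's $598.80 toward medical insurance premium is not withheld from the employee.)
Total deductions = $532.20 + $120.76 + $151.12 + $65.70 + $392.42 + $383.07 + $65.70 = $1,710.97
Net pay = $6,570.43 − $1,710.97 = $4,859.46

$4,859.46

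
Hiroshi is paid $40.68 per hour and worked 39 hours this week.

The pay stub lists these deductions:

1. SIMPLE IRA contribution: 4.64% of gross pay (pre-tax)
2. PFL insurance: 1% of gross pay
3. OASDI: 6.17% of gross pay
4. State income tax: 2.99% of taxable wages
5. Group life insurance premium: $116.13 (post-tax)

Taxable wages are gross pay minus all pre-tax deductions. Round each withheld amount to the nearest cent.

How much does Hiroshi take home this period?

$1237.78

Gross pay: 39 × $40.68 = $1586.52
SIMPLE IRA contribution: $1586.52 × 0.0464 = $73.61
Taxable wages = $1586.52 − $73.61 = $1512.91
State income tax: $1512.91 × 0.0299 = $45.24
OASDI: $1586.52 × 0.0617 = $97.89
PFL insurance: $1586.52 × 0.01 = $15.87
Group life insurance premium: $116.13
Total deductions = $73.61 + $45.24 + $97.89 + $15.87 + $116.13 = $348.74
Net pay = $1586.52 − $348.74 = $1237.78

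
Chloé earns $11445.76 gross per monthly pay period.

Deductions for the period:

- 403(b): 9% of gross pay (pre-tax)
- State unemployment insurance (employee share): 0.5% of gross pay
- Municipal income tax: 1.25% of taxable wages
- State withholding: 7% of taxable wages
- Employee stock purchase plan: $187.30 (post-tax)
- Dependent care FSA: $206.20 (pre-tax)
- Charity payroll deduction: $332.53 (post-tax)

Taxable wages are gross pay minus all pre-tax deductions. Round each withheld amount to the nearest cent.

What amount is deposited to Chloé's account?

$8790.10

403(b): $11445.76 × 0.09 = $1030.12
Dependent care FSA: $206.20
Pre-tax total = $1030.12 + $206.20 = $1236.32
Taxable wages = $11445.76 − $1236.32 = $10209.44
State withholding: $10209.44 × 0.07 = $714.66
Municipal income tax: $10209.44 × 0.0125 = $127.62
State unemployment insurance (employee share): $11445.76 × 0.005 = $57.23
Charity payroll deduction: $332.53
Employee stock purchase plan: $187.30
Total deductions = $1030.12 + $206.20 + $714.66 + $127.62 + $57.23 + $332.53 + $187.30 = $2655.66
Net pay = $11445.76 − $2655.66 = $8790.10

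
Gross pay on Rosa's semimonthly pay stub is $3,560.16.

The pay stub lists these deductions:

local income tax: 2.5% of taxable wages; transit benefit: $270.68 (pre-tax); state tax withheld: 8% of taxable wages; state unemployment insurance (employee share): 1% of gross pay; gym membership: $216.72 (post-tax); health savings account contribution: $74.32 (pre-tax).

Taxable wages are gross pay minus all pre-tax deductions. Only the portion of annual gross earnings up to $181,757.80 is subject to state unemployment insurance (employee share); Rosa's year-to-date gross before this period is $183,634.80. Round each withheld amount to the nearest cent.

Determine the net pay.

$2,660.85

Health savings account contribution: $74.32
Transit benefit: $270.68
Pre-tax total = $74.32 + $270.68 = $345.00
Taxable wages = $3,560.16 − $345.00 = $3,215.16
State tax withheld: $3,215.16 × 0.08 = $257.21
Local income tax: $3,215.16 × 0.025 = $80.38
State unemployment insurance (employee share): annual cap $181,757.80 already reached (YTD $183,634.80), so $0.00
Gym membership: $216.72
Total deductions = $74.32 + $270.68 + $257.21 + $80.38 + $0.00 + $216.72 = $899.31
Net pay = $3,560.16 − $899.31 = $2,660.85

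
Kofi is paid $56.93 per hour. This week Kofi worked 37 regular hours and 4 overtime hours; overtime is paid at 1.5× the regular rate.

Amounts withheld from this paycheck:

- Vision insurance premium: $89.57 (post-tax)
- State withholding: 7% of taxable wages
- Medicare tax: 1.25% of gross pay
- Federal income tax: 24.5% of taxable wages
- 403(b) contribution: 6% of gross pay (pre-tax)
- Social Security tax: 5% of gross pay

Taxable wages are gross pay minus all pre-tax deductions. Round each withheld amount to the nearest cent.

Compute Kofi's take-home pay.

$1,333.69

Regular pay: 37 × $56.93 = $2,106.41
Overtime pay: 4 × $56.93 × 1.5 = $341.58
Gross pay = $2,106.41 + $341.58 = $2,447.99
403(b) contribution: $2,447.99 × 0.06 = $146.88
Taxable wages = $2,447.99 − $146.88 = $2,301.11
Federal income tax: $2,301.11 × 0.245 = $563.77
State withholding: $2,301.11 × 0.07 = $161.08
Medicare tax: $2,447.99 × 0.0125 = $30.60
Social Security tax: $2,447.99 × 0.05 = $122.40
Vision insurance premium: $89.57
Total deductions = $146.88 + $563.77 + $161.08 + $30.60 + $122.40 + $89.57 = $1,114.30
Net pay = $2,447.99 − $1,114.30 = $1,333.69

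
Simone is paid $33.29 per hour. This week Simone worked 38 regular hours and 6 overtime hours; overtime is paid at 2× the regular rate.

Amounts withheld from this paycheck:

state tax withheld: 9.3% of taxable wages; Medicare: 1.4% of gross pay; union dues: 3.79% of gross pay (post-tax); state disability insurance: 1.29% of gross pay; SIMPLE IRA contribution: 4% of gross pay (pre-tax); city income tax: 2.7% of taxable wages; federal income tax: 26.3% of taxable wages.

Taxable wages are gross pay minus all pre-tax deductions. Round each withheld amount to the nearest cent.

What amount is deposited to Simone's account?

$878.07

Regular pay: 38 × $33.29 = $1265.02
Overtime pay: 6 × $33.29 × 2 = $399.48
Gross pay = $1265.02 + $399.48 = $1664.50
SIMPLE IRA contribution: $1664.50 × 0.04 = $66.58
Taxable wages = $1664.50 − $66.58 = $1597.92
Federal income tax: $1597.92 × 0.263 = $420.25
State tax withheld: $1597.92 × 0.093 = $148.61
City income tax: $1597.92 × 0.027 = $43.14
Medicare: $1664.50 × 0.014 = $23.30
State disability insurance: $1664.50 × 0.0129 = $21.47
Union dues: $1664.50 × 0.0379 = $63.08
Total deductions = $66.58 + $420.25 + $148.61 + $43.14 + $23.30 + $21.47 + $63.08 = $786.43
Net pay = $1664.50 − $786.43 = $878.07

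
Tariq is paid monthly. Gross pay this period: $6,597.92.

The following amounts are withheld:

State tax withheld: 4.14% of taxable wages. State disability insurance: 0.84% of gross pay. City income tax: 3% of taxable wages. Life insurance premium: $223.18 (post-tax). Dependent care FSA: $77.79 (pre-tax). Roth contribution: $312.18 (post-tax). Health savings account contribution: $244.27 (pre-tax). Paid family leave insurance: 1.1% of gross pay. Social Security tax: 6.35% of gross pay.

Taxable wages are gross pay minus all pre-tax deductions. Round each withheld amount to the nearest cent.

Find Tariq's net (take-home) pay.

$4,745.43

Dependent care FSA: $77.79
Health savings account contribution: $244.27
Pre-tax total = $77.79 + $244.27 = $322.06
Taxable wages = $6,597.92 − $322.06 = $6,275.86
State tax withheld: $6,275.86 × 0.0414 = $259.82
City income tax: $6,275.86 × 0.03 = $188.28
Paid family leave insurance: $6,597.92 × 0.011 = $72.58
State disability insurance: $6,597.92 × 0.0084 = $55.42
Social Security tax: $6,597.92 × 0.0635 = $418.97
Roth contribution: $312.18
Life insurance premium: $223.18
Total deductions = $77.79 + $244.27 + $259.82 + $188.28 + $72.58 + $55.42 + $418.97 + $312.18 + $223.18 = $1,852.49
Net pay = $6,597.92 − $1,852.49 = $4,745.43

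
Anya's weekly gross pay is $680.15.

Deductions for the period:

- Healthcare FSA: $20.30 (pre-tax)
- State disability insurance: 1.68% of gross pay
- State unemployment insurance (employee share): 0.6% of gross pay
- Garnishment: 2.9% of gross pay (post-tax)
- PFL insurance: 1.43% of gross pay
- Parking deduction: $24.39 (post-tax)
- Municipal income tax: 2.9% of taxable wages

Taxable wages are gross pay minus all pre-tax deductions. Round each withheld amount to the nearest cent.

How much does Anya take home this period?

$571.36

Healthcare FSA: $20.30
Taxable wages = $680.15 − $20.30 = $659.85
Municipal income tax: $659.85 × 0.029 = $19.14
PFL insurance: $680.15 × 0.0143 = $9.73
State disability insurance: $680.15 × 0.0168 = $11.43
State unemployment insurance (employee share): $680.15 × 0.006 = $4.08
Parking deduction: $24.39
Garnishment: $680.15 × 0.029 = $19.72
Total deductions = $20.30 + $19.14 + $9.73 + $11.43 + $4.08 + $24.39 + $19.72 = $108.79
Net pay = $680.15 − $108.79 = $571.36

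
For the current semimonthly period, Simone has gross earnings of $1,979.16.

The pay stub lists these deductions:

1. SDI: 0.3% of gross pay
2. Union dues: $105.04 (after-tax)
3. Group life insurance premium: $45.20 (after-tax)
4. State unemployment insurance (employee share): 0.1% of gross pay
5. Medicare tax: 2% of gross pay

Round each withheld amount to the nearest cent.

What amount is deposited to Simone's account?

Medicare tax: $1,979.16 × 0.02 = $39.58
State unemployment insurance (employee share): $1,979.16 × 0.001 = $1.98
SDI: $1,979.16 × 0.003 = $5.94
Union dues: $105.04
Group life insurance premium: $45.20
Total deductions = $39.58 + $1.98 + $5.94 + $105.04 + $45.20 = $197.74
Net pay = $1,979.16 − $197.74 = $1,781.42

$1,781.42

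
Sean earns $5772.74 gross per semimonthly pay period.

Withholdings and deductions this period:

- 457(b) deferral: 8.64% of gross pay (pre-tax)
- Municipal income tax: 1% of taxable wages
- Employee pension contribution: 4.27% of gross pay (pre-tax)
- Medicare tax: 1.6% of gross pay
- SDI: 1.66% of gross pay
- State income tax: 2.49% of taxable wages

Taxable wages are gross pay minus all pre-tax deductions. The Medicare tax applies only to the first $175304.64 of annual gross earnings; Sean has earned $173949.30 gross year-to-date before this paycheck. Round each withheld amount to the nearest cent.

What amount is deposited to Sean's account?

$4734.51

Employee pension contribution: $5772.74 × 0.0427 = $246.50
457(b) deferral: $5772.74 × 0.0864 = $498.76
Pre-tax total = $246.50 + $498.76 = $745.26
Taxable wages = $5772.74 − $745.26 = $5027.48
Municipal income tax: $5027.48 × 0.01 = $50.27
State income tax: $5027.48 × 0.0249 = $125.18
Medicare tax: only $175304.64 − $173949.30 = $1355.34 of this check is subject → $1355.34 × 0.016 = $21.69
SDI: $5772.74 × 0.0166 = $95.83
Total deductions = $246.50 + $498.76 + $50.27 + $125.18 + $21.69 + $95.83 = $1038.23
Net pay = $5772.74 − $1038.23 = $4734.51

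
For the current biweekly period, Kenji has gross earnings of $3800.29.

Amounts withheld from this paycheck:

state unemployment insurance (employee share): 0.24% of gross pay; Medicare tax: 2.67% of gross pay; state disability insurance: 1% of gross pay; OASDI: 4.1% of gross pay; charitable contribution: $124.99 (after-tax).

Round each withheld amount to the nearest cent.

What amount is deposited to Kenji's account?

Medicare tax: $3800.29 × 0.0267 = $101.47
State unemployment insurance (employee share): $3800.29 × 0.0024 = $9.12
OASDI: $3800.29 × 0.041 = $155.81
State disability insurance: $3800.29 × 0.01 = $38.00
Charitable contribution: $124.99
Total deductions = $101.47 + $9.12 + $155.81 + $38.00 + $124.99 = $429.39
Net pay = $3800.29 − $429.39 = $3370.90

$3370.90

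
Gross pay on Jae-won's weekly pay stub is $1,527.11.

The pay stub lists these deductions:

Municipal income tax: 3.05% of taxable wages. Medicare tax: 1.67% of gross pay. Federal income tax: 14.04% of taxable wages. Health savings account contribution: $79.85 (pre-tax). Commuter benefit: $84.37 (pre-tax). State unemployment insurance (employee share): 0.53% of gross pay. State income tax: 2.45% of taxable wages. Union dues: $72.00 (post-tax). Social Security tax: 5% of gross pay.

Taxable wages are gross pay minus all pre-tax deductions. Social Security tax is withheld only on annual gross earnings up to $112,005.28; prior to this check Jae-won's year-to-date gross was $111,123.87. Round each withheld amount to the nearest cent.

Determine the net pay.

Commuter benefit: $84.37
Health savings account contribution: $79.85
Pre-tax total = $84.37 + $79.85 = $164.22
Taxable wages = $1,527.11 − $164.22 = $1,362.89
Federal income tax: $1,362.89 × 0.1404 = $191.35
Municipal income tax: $1,362.89 × 0.0305 = $41.57
State income tax: $1,362.89 × 0.0245 = $33.39
Social Security tax: only $112,005.28 − $111,123.87 = $881.41 of this check is subject → $881.41 × 0.05 = $44.07
Medicare tax: $1,527.11 × 0.0167 = $25.50
State unemployment insurance (employee share): $1,527.11 × 0.0053 = $8.09
Union dues: $72.00
Total deductions = $84.37 + $79.85 + $191.35 + $41.57 + $33.39 + $44.07 + $25.50 + $8.09 + $72.00 = $580.19
Net pay = $1,527.11 − $580.19 = $946.92

$946.92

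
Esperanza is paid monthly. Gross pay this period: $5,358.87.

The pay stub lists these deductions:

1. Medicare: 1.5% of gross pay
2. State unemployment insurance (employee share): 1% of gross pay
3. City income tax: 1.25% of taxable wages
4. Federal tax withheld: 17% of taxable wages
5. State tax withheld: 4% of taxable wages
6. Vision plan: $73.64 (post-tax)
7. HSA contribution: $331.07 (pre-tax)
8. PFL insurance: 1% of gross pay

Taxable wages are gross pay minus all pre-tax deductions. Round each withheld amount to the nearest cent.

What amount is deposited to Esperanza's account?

$3,647.91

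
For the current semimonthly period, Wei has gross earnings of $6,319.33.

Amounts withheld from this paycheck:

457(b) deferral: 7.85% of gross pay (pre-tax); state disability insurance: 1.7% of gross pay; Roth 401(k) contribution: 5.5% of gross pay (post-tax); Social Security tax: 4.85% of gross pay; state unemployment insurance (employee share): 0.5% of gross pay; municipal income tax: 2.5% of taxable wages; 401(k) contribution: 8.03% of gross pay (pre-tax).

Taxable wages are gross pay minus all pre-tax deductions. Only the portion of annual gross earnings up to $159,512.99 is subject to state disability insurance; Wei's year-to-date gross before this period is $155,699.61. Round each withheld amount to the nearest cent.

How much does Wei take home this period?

$4,432.44

401(k) contribution: $6,319.33 × 0.0803 = $507.44
457(b) deferral: $6,319.33 × 0.0785 = $496.07
Pre-tax total = $507.44 + $496.07 = $1,003.51
Taxable wages = $6,319.33 − $1,003.51 = $5,315.82
Municipal income tax: $5,315.82 × 0.025 = $132.90
Social Security tax: $6,319.33 × 0.0485 = $306.49
State disability insurance: only $159,512.99 − $155,699.61 = $3,813.38 of this check is subject → $3,813.38 × 0.017 = $64.83
State unemployment insurance (employee share): $6,319.33 × 0.005 = $31.60
Roth 401(k) contribution: $6,319.33 × 0.055 = $347.56
Total deductions = $507.44 + $496.07 + $132.90 + $306.49 + $64.83 + $31.60 + $347.56 = $1,886.89
Net pay = $6,319.33 − $1,886.89 = $4,432.44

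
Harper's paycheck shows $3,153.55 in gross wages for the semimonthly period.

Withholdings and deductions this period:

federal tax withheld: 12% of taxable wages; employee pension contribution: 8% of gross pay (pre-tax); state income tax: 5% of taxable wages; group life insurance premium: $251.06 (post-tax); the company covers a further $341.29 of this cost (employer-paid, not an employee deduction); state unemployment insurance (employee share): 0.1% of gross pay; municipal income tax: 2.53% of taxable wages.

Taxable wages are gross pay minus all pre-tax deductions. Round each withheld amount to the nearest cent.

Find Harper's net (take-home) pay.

$2,080.45

Employee pension contribution: $3,153.55 × 0.08 = $252.28
Taxable wages = $3,153.55 − $252.28 = $2,901.27
State income tax: $2,901.27 × 0.05 = $145.06
Federal tax withheld: $2,901.27 × 0.12 = $348.15
Municipal income tax: $2,901.27 × 0.0253 = $73.40
State unemployment insurance (employee share): $3,153.55 × 0.001 = $3.15
Group life insurance premium: $251.06
(Employer's $341.29 toward group life insurance premium is not withheld from the employee.)
Total deductions = $252.28 + $145.06 + $348.15 + $73.40 + $3.15 + $251.06 = $1,073.10
Net pay = $3,153.55 − $1,073.10 = $2,080.45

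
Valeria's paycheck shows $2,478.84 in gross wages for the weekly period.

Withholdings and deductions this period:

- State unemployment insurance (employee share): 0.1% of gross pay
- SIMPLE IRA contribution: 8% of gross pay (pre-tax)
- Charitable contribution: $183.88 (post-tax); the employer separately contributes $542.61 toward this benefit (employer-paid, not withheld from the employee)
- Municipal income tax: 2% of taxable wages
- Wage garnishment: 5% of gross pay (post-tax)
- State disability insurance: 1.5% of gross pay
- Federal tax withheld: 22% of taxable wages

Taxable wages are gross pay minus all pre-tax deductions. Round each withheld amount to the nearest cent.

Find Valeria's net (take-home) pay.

SIMPLE IRA contribution: $2,478.84 × 0.08 = $198.31
Taxable wages = $2,478.84 − $198.31 = $2,280.53
Federal tax withheld: $2,280.53 × 0.22 = $501.72
Municipal income tax: $2,280.53 × 0.02 = $45.61
State unemployment insurance (employee share): $2,478.84 × 0.001 = $2.48
State disability insurance: $2,478.84 × 0.015 = $37.18
Wage garnishment: $2,478.84 × 0.05 = $123.94
Charitable contribution: $183.88
(Employer's $542.61 toward charitable contribution is not withheld from the employee.)
Total deductions = $198.31 + $501.72 + $45.61 + $2.48 + $37.18 + $123.94 + $183.88 = $1,093.12
Net pay = $2,478.84 − $1,093.12 = $1,385.72

$1,385.72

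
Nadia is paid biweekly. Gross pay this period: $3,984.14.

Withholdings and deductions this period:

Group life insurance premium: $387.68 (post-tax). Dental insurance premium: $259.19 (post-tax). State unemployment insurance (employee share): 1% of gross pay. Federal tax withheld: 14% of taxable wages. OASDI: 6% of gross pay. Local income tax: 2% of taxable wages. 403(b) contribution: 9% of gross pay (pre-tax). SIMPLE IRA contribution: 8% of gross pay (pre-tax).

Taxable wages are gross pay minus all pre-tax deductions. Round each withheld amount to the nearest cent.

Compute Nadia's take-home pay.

403(b) contribution: $3,984.14 × 0.09 = $358.57
SIMPLE IRA contribution: $3,984.14 × 0.08 = $318.73
Pre-tax total = $358.57 + $318.73 = $677.30
Taxable wages = $3,984.14 − $677.30 = $3,306.84
Local income tax: $3,306.84 × 0.02 = $66.14
Federal tax withheld: $3,306.84 × 0.14 = $462.96
State unemployment insurance (employee share): $3,984.14 × 0.01 = $39.84
OASDI: $3,984.14 × 0.06 = $239.05
Group life insurance premium: $387.68
Dental insurance premium: $259.19
Total deductions = $358.57 + $318.73 + $66.14 + $462.96 + $39.84 + $239.05 + $387.68 + $259.19 = $2,132.16
Net pay = $3,984.14 − $2,132.16 = $1,851.98

$1,851.98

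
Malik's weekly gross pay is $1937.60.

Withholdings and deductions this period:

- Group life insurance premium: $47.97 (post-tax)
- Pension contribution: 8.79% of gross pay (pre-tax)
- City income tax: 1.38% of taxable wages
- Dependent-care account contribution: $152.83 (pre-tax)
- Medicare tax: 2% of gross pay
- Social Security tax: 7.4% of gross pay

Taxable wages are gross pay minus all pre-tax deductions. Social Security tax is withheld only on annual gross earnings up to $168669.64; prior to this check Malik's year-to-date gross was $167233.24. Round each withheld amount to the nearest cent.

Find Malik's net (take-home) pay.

$1399.16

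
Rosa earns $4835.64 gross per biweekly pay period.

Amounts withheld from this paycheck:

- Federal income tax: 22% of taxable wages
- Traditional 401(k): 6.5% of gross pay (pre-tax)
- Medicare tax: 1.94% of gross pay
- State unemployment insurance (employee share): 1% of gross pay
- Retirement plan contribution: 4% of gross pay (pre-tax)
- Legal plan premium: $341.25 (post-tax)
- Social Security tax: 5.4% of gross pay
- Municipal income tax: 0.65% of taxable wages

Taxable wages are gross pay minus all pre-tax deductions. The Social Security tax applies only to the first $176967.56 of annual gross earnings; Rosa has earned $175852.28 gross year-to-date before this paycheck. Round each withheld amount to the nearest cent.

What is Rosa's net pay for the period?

$2803.97

Retirement plan contribution: $4835.64 × 0.04 = $193.43
Traditional 401(k): $4835.64 × 0.065 = $314.32
Pre-tax total = $193.43 + $314.32 = $507.75
Taxable wages = $4835.64 − $507.75 = $4327.89
Federal income tax: $4327.89 × 0.22 = $952.14
Municipal income tax: $4327.89 × 0.0065 = $28.13
Medicare tax: $4835.64 × 0.0194 = $93.81
State unemployment insurance (employee share): $4835.64 × 0.01 = $48.36
Social Security tax: only $176967.56 − $175852.28 = $1115.28 of this check is subject → $1115.28 × 0.054 = $60.23
Legal plan premium: $341.25
Total deductions = $193.43 + $314.32 + $952.14 + $28.13 + $93.81 + $48.36 + $60.23 + $341.25 = $2031.67
Net pay = $4835.64 − $2031.67 = $2803.97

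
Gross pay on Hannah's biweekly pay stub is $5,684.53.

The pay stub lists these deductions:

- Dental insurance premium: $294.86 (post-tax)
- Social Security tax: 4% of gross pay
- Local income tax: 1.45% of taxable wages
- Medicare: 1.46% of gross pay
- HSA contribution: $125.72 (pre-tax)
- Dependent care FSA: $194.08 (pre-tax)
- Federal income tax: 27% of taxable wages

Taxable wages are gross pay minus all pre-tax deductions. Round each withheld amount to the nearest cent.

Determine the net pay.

$3,233.23

HSA contribution: $125.72
Dependent care FSA: $194.08
Pre-tax total = $125.72 + $194.08 = $319.80
Taxable wages = $5,684.53 − $319.80 = $5,364.73
Local income tax: $5,364.73 × 0.0145 = $77.79
Federal income tax: $5,364.73 × 0.27 = $1,448.48
Social Security tax: $5,684.53 × 0.04 = $227.38
Medicare: $5,684.53 × 0.0146 = $82.99
Dental insurance premium: $294.86
Total deductions = $125.72 + $194.08 + $77.79 + $1,448.48 + $227.38 + $82.99 + $294.86 = $2,451.30
Net pay = $5,684.53 − $2,451.30 = $3,233.23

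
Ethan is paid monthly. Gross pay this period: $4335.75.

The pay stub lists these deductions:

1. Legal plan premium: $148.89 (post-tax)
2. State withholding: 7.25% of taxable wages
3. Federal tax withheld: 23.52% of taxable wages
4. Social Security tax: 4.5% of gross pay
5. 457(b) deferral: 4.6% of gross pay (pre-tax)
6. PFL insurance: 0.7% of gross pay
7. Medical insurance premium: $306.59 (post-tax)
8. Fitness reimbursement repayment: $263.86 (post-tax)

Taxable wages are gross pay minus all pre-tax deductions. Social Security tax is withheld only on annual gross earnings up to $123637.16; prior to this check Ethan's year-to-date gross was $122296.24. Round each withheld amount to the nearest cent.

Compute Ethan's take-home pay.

457(b) deferral: $4335.75 × 0.046 = $199.44
Taxable wages = $4335.75 − $199.44 = $4136.31
Federal tax withheld: $4136.31 × 0.2352 = $972.86
State withholding: $4136.31 × 0.0725 = $299.88
PFL insurance: $4335.75 × 0.007 = $30.35
Social Security tax: only $123637.16 − $122296.24 = $1340.92 of this check is subject → $1340.92 × 0.045 = $60.34
Legal plan premium: $148.89
Fitness reimbursement repayment: $263.86
Medical insurance premium: $306.59
Total deductions = $199.44 + $972.86 + $299.88 + $30.35 + $60.34 + $148.89 + $263.86 + $306.59 = $2282.21
Net pay = $4335.75 − $2282.21 = $2053.54

$2053.54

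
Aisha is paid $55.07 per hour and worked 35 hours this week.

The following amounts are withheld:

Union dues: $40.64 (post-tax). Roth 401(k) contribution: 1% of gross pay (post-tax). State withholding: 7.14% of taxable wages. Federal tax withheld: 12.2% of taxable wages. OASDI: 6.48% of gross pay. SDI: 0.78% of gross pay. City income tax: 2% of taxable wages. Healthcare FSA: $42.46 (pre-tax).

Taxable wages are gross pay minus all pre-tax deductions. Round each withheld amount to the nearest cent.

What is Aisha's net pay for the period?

Gross pay: 35 × $55.07 = $1927.45
Healthcare FSA: $42.46
Taxable wages = $1927.45 − $42.46 = $1884.99
Federal tax withheld: $1884.99 × 0.122 = $229.97
State withholding: $1884.99 × 0.0714 = $134.59
City income tax: $1884.99 × 0.02 = $37.70
SDI: $1927.45 × 0.0078 = $15.03
OASDI: $1927.45 × 0.0648 = $124.90
Roth 401(k) contribution: $1927.45 × 0.01 = $19.27
Union dues: $40.64
Total deductions = $42.46 + $229.97 + $134.59 + $37.70 + $15.03 + $124.90 + $19.27 + $40.64 = $644.56
Net pay = $1927.45 − $644.56 = $1282.89

$1282.89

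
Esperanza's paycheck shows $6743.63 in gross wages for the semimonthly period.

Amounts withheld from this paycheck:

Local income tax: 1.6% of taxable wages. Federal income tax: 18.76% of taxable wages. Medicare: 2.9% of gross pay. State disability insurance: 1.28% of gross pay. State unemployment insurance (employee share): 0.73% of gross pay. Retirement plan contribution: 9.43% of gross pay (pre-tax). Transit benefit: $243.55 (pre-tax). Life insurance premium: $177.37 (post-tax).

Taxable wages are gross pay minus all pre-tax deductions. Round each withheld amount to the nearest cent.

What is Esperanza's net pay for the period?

$4161.72

Transit benefit: $243.55
Retirement plan contribution: $6743.63 × 0.0943 = $635.92
Pre-tax total = $243.55 + $635.92 = $879.47
Taxable wages = $6743.63 − $879.47 = $5864.16
Local income tax: $5864.16 × 0.016 = $93.83
Federal income tax: $5864.16 × 0.1876 = $1100.12
Medicare: $6743.63 × 0.029 = $195.57
State unemployment insurance (employee share): $6743.63 × 0.0073 = $49.23
State disability insurance: $6743.63 × 0.0128 = $86.32
Life insurance premium: $177.37
Total deductions = $243.55 + $635.92 + $93.83 + $1100.12 + $195.57 + $49.23 + $86.32 + $177.37 = $2581.91
Net pay = $6743.63 − $2581.91 = $4161.72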